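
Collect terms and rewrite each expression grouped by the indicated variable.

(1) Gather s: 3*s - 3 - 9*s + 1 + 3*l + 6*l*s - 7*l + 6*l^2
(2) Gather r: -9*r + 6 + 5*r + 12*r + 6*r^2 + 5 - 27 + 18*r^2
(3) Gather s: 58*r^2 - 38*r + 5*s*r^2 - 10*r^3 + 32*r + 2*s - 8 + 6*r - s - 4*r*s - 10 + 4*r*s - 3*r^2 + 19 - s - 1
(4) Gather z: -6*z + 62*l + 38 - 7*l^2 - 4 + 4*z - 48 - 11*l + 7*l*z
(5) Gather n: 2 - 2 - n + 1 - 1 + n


(1) = 6*l^2 - 4*l + s*(6*l - 6) - 2
(2) = 24*r^2 + 8*r - 16
(3) = -10*r^3 + 5*r^2*s + 55*r^2
(4) = -7*l^2 + 51*l + z*(7*l - 2) - 14
(5) = 0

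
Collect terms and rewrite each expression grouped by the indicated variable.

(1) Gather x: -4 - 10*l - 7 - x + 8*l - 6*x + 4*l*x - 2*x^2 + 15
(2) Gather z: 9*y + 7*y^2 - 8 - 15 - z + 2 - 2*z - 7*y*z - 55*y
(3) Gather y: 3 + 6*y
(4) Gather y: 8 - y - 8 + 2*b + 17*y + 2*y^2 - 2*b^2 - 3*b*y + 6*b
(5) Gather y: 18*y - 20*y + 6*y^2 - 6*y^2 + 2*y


(1) = -2*l - 2*x^2 + x*(4*l - 7) + 4
(2) = 7*y^2 - 46*y + z*(-7*y - 3) - 21
(3) = 6*y + 3
(4) = -2*b^2 + 8*b + 2*y^2 + y*(16 - 3*b)
(5) = 0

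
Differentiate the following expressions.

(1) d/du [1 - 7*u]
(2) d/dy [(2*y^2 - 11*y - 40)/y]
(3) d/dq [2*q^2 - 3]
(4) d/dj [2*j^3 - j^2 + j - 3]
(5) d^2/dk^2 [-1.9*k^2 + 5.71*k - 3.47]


(1) = -7
(2) = 2 + 40/y^2
(3) = 4*q
(4) = 6*j^2 - 2*j + 1
(5) = -3.80000000000000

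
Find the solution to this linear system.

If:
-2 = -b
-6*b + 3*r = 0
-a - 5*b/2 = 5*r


Then:
a = -25
b = 2
r = 4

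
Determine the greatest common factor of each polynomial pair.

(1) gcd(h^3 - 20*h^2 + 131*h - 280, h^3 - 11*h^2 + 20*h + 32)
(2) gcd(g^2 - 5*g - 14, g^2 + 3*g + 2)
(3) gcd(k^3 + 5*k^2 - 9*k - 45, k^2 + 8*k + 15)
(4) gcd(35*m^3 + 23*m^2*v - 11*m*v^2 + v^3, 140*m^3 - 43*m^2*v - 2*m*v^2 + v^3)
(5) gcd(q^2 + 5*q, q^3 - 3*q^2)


(1) = gcd((h - 8)*(h - 7)*(h - 5), (h - 8)*(h - 4)*(h + 1)) = h - 8
(2) = g + 2
(3) = gcd((k - 3)*(k + 3)*(k + 5), (k + 3)*(k + 5)) = k^2 + 8*k + 15
(4) = gcd((-7*m + v)*(-5*m + v)*(m + v), (-5*m + v)*(-4*m + v)*(7*m + v)) = -5*m + v
(5) = q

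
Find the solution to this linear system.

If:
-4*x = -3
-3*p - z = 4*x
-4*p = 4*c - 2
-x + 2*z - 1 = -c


Then:
c = 43/28
p = -29/28
x = 3/4
z = 3/28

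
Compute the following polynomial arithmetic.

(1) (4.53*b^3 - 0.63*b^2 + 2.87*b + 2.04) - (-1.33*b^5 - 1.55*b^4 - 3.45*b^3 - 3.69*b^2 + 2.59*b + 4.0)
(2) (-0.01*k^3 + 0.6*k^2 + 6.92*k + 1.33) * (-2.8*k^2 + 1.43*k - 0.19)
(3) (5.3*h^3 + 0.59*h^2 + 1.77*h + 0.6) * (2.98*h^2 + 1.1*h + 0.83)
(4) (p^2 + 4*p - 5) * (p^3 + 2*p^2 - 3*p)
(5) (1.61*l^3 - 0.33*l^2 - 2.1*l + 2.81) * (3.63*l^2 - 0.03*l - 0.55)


(1) = 1.33*b^5 + 1.55*b^4 + 7.98*b^3 + 3.06*b^2 + 0.28*b - 1.96
(2) = 0.028*k^5 - 1.6943*k^4 - 18.5161*k^3 + 6.0576*k^2 + 0.5871*k - 0.2527
(3) = 15.794*h^5 + 7.5882*h^4 + 10.3226*h^3 + 4.2247*h^2 + 2.1291*h + 0.498
(4) = p^5 + 6*p^4 - 22*p^2 + 15*p
(5) = 5.8443*l^5 - 1.2462*l^4 - 8.4986*l^3 + 10.4448*l^2 + 1.0707*l - 1.5455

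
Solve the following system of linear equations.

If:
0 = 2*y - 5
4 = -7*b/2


Then:
b = -8/7
y = 5/2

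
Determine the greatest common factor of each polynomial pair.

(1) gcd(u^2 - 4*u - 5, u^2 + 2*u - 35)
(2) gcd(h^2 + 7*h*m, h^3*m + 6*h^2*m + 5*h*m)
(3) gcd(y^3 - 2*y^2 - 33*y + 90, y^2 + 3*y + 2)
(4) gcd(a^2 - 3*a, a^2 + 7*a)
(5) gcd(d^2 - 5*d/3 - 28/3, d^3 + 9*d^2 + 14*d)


(1) = u - 5
(2) = gcd(h*(h + 7*m), h*(h + 5)*(h*m + m)) = h
(3) = 1
(4) = a
(5) = gcd((d - 4)*(d + 7/3), d*(d + 2)*(d + 7)) = 1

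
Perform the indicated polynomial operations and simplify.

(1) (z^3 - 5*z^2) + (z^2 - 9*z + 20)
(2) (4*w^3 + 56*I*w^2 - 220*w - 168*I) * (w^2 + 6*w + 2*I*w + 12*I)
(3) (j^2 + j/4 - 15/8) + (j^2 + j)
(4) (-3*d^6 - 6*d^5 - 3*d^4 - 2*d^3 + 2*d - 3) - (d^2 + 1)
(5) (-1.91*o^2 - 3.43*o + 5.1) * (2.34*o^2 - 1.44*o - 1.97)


(1) = z^3 - 4*z^2 - 9*z + 20
(2) = 4*w^5 + 24*w^4 + 64*I*w^4 - 332*w^3 + 384*I*w^3 - 1992*w^2 - 608*I*w^2 + 336*w - 3648*I*w + 2016
(3) = 2*j^2 + 5*j/4 - 15/8
(4) = -3*d^6 - 6*d^5 - 3*d^4 - 2*d^3 - d^2 + 2*d - 4
(5) = -4.4694*o^4 - 5.2758*o^3 + 20.6359*o^2 - 0.5869*o - 10.047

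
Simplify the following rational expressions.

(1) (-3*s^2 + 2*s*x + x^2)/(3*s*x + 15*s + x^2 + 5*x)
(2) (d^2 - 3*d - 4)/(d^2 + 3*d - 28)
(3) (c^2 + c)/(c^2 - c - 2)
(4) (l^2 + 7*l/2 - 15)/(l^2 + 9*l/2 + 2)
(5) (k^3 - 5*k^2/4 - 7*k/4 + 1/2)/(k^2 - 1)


(1) = (-s + x)/(x + 5)
(2) = (d + 1)/(d + 7)
(3) = c/(c - 2)
(4) = (2*l^2 + 7*l - 30)/(2*l^2 + 9*l + 4)
(5) = (4*k^2 - 9*k + 2)/(4*k - 4)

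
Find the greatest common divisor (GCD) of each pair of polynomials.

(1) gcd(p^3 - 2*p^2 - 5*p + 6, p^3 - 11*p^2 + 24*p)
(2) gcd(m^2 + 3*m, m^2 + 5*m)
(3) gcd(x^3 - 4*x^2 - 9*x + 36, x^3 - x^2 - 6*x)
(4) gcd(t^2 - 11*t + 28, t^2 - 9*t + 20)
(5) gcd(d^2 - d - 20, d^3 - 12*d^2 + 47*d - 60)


(1) = p - 3
(2) = gcd(m*(m + 3), m*(m + 5)) = m
(3) = x - 3
(4) = t - 4
(5) = gcd((d - 5)*(d + 4), (d - 5)*(d - 4)*(d - 3)) = d - 5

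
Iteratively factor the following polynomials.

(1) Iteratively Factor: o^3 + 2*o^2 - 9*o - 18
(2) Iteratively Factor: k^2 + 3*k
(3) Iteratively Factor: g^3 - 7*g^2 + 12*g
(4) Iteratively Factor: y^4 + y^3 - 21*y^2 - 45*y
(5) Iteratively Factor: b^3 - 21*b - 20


(1) = (o + 3)*(o^2 - o - 6) = (o + 2)*(o + 3)*(o - 3)
(2) = (k + 3)*(k)
(3) = (g - 4)*(g^2 - 3*g) = g*(g - 4)*(g - 3)
(4) = (y - 5)*(y^3 + 6*y^2 + 9*y) = (y - 5)*(y + 3)*(y^2 + 3*y) = (y - 5)*(y + 3)^2*(y)
(5) = (b - 5)*(b^2 + 5*b + 4) = (b - 5)*(b + 4)*(b + 1)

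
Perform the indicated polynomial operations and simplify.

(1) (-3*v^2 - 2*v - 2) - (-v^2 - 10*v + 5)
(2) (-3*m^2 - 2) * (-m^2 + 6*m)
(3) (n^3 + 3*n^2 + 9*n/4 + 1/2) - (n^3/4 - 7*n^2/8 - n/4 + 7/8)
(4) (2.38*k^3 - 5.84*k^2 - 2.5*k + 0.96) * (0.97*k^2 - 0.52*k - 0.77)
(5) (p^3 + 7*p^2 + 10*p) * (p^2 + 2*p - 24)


(1) = -2*v^2 + 8*v - 7
(2) = 3*m^4 - 18*m^3 + 2*m^2 - 12*m
(3) = 3*n^3/4 + 31*n^2/8 + 5*n/2 - 3/8
(4) = 2.3086*k^5 - 6.9024*k^4 - 1.2208*k^3 + 6.728*k^2 + 1.4258*k - 0.7392
(5) = p^5 + 9*p^4 - 148*p^2 - 240*p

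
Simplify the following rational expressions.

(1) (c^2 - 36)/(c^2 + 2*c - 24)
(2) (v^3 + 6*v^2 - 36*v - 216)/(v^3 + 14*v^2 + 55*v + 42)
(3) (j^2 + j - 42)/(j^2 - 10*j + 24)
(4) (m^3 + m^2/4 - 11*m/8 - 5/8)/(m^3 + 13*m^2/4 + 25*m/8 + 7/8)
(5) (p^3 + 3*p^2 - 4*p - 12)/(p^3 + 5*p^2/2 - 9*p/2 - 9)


(1) = (c - 6)/(c - 4)
(2) = (v^2 - 36)/(v^2 + 8*v + 7)
(3) = (j + 7)/(j - 4)
(4) = (4*m - 5)/(4*m + 7)
(5) = (2*p + 4)/(2*p + 3)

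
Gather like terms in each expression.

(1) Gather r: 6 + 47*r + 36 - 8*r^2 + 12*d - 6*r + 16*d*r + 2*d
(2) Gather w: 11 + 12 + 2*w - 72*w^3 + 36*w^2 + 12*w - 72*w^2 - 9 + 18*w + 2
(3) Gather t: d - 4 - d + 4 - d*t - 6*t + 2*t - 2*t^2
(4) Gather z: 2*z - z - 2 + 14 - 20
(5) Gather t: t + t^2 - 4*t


(1) = 14*d - 8*r^2 + r*(16*d + 41) + 42
(2) = -72*w^3 - 36*w^2 + 32*w + 16
(3) = -2*t^2 + t*(-d - 4)
(4) = z - 8
(5) = t^2 - 3*t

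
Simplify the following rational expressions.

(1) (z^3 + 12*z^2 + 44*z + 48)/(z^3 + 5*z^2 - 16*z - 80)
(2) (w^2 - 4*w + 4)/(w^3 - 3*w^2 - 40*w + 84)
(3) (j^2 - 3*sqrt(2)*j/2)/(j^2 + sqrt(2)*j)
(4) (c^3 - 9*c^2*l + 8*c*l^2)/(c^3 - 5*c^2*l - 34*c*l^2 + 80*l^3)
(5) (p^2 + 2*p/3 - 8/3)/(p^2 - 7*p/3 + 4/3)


(1) = (z^2 + 8*z + 12)/(z^2 + z - 20)
(2) = (w - 2)/(w^2 - w - 42)
(3) = (2*j - 3*sqrt(2))/(2*j + 2*sqrt(2))
(4) = (c^2 - c*l)/(c^2 + 3*c*l - 10*l^2)
(5) = (p + 2)/(p - 1)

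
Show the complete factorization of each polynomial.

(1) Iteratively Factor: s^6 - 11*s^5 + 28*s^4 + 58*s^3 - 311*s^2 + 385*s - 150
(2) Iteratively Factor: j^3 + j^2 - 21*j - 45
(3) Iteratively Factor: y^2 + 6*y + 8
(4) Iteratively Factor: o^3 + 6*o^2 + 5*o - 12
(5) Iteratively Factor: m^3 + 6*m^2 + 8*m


(1) = (s + 3)*(s^5 - 14*s^4 + 70*s^3 - 152*s^2 + 145*s - 50) = (s - 1)*(s + 3)*(s^4 - 13*s^3 + 57*s^2 - 95*s + 50) = (s - 5)*(s - 1)*(s + 3)*(s^3 - 8*s^2 + 17*s - 10) = (s - 5)^2*(s - 1)*(s + 3)*(s^2 - 3*s + 2) = (s - 5)^2*(s - 2)*(s - 1)*(s + 3)*(s - 1)
(2) = (j - 5)*(j^2 + 6*j + 9) = (j - 5)*(j + 3)*(j + 3)
(3) = (y + 2)*(y + 4)
(4) = (o + 3)*(o^2 + 3*o - 4) = (o + 3)*(o + 4)*(o - 1)
(5) = (m + 4)*(m^2 + 2*m) = m*(m + 4)*(m + 2)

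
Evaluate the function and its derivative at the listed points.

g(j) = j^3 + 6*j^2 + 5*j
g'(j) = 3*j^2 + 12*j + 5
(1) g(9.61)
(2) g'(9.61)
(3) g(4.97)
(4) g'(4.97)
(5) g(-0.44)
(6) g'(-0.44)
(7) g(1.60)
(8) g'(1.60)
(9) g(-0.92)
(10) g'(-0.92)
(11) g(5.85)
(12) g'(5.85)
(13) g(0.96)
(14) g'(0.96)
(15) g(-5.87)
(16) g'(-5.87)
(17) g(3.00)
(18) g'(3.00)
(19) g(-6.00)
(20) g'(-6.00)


(1) = 1489.67
(2) = 397.38
(3) = 295.82
(4) = 138.74
(5) = -1.12
(6) = 0.30
(7) = 27.46
(8) = 31.88
(9) = -0.30
(10) = -3.50
(11) = 434.79
(12) = 177.87
(13) = 11.21
(14) = 19.28
(15) = -24.87
(16) = 37.93
(17) = 96.00
(18) = 68.00
(19) = -30.00
(20) = 41.00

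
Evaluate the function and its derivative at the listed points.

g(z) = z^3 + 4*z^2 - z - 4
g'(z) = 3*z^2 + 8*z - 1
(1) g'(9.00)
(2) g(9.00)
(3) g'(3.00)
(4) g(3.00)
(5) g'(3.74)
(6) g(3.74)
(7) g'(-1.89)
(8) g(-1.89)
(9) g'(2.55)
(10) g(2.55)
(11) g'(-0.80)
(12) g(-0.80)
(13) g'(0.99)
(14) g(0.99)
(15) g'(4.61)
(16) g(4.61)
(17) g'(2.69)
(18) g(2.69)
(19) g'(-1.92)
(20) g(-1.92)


(1) = 314.00
(2) = 1040.00
(3) = 50.00
(4) = 56.00
(5) = 70.88
(6) = 100.52
(7) = -5.40
(8) = 5.43
(9) = 38.91
(10) = 36.04
(11) = -5.48
(12) = -1.15
(13) = 9.86
(14) = -0.10
(15) = 99.64
(16) = 174.37
(17) = 42.23
(18) = 41.72
(19) = -5.30
(20) = 5.59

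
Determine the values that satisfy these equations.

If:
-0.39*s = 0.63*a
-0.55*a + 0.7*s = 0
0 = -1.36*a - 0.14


Then:
No Solution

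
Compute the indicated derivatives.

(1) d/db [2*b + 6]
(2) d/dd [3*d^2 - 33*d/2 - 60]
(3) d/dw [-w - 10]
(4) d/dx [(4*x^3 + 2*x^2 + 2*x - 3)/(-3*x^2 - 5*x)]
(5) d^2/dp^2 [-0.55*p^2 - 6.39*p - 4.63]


(1) = 2
(2) = 6*d - 33/2
(3) = -1
(4) = (-12*x^4 - 40*x^3 - 4*x^2 - 18*x - 15)/(x^2*(9*x^2 + 30*x + 25))
(5) = -1.10000000000000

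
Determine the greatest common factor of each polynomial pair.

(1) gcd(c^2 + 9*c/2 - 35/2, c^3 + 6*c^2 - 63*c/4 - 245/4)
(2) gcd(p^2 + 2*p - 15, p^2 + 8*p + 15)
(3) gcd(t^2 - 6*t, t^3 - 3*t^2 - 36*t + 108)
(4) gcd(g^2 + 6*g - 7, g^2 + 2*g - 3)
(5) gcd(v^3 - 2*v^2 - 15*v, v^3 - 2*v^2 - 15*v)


(1) = gcd((c - 5/2)*(c + 7), (c - 7/2)*(c + 5/2)*(c + 7)) = c + 7
(2) = gcd((p - 3)*(p + 5), (p + 3)*(p + 5)) = p + 5
(3) = t - 6
(4) = gcd((g - 1)*(g + 7), (g - 1)*(g + 3)) = g - 1
(5) = gcd(v*(v - 5)*(v + 3), v*(v - 5)*(v + 3)) = v^3 - 2*v^2 - 15*v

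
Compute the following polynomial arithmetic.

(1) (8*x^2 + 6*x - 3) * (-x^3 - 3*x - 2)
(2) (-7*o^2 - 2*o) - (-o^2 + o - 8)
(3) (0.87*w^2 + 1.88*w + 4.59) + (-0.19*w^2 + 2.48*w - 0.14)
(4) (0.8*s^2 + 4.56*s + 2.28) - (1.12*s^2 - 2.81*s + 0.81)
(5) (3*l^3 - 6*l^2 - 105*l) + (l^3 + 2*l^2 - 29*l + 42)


(1) = -8*x^5 - 6*x^4 - 21*x^3 - 34*x^2 - 3*x + 6
(2) = -6*o^2 - 3*o + 8
(3) = 0.68*w^2 + 4.36*w + 4.45
(4) = -0.32*s^2 + 7.37*s + 1.47
(5) = 4*l^3 - 4*l^2 - 134*l + 42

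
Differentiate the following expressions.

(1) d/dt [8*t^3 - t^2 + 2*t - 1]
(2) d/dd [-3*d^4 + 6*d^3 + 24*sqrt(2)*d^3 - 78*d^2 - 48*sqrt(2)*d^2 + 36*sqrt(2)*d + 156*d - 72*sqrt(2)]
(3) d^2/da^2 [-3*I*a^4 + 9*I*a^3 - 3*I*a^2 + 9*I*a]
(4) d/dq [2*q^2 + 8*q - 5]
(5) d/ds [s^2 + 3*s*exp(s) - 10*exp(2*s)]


(1) = 24*t^2 - 2*t + 2
(2) = -12*d^3 + 18*d^2 + 72*sqrt(2)*d^2 - 156*d - 96*sqrt(2)*d + 36*sqrt(2) + 156
(3) = I*(-36*a^2 + 54*a - 6)
(4) = 4*q + 8
(5) = 3*s*exp(s) + 2*s - 20*exp(2*s) + 3*exp(s)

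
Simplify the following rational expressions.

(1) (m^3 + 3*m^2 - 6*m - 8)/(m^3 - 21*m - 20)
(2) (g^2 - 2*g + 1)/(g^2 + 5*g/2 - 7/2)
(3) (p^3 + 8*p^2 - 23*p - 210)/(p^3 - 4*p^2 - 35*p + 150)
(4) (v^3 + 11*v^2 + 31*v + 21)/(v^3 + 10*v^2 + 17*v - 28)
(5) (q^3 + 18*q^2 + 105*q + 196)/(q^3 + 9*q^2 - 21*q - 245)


(1) = (m - 2)/(m - 5)
(2) = (2*g - 2)/(2*g + 7)
(3) = (p + 7)/(p - 5)
(4) = (v^2 + 4*v + 3)/(v^2 + 3*v - 4)
(5) = (q + 4)/(q - 5)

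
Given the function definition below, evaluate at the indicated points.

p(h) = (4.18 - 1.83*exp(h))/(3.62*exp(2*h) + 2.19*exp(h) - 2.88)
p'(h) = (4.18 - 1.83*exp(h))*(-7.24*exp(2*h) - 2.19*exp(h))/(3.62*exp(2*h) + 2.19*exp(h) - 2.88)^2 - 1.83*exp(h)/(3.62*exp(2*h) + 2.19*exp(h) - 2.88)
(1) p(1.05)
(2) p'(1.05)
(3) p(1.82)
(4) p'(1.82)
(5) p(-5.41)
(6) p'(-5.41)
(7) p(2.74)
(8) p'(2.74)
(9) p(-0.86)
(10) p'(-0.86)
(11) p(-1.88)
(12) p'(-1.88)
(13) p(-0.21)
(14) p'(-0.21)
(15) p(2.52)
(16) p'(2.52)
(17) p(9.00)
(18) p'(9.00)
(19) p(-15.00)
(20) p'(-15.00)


(1) = -0.03
(2) = -0.10
(3) = -0.05
(4) = 0.02
(5) = -1.45
(6) = -0.00
(7) = -0.03
(8) = 0.02
(9) = -2.61
(10) = -3.85
(11) = -1.58
(12) = -0.21
(13) = 2.12
(14) = -12.02
(15) = -0.03
(16) = 0.02
(17) = -0.00
(18) = 0.00
(19) = -1.45
(20) = -0.00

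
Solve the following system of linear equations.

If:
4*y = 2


Then:
y = 1/2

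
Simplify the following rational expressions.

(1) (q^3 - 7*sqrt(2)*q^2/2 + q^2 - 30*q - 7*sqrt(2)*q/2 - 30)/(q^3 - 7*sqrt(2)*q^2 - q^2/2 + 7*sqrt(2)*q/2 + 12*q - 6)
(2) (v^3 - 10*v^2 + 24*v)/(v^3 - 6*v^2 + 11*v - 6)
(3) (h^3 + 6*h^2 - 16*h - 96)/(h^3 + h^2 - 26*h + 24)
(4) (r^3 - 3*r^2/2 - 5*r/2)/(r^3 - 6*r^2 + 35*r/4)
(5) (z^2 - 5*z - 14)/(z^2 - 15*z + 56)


(1) = (4*q^2 + q*(4 + 10*sqrt(2)) + 10*sqrt(2))/(4*q^2 + q*(-4*sqrt(2) - 2) + 2*sqrt(2))
(2) = (v^3 - 10*v^2 + 24*v)/(v^3 - 6*v^2 + 11*v - 6)
(3) = (h + 4)/(h - 1)
(4) = (2*r + 2)/(2*r - 7)
(5) = (z + 2)/(z - 8)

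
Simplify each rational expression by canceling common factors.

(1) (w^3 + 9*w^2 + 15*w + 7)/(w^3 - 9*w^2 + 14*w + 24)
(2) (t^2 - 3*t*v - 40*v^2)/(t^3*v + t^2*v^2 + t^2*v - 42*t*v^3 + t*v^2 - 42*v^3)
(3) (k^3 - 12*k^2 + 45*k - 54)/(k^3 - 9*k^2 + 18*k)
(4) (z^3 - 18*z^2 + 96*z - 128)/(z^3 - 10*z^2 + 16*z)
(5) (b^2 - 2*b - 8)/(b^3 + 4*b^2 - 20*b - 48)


(1) = (w^2 + 8*w + 7)/(w^2 - 10*w + 24)
(2) = (t^2 - 3*t*v - 40*v^2)/(t^3*v + t^2*v^2 + t^2*v - 42*t*v^3 + t*v^2 - 42*v^3)
(3) = (k - 3)/k
(4) = (z - 8)/z
(5) = 1/(b + 6)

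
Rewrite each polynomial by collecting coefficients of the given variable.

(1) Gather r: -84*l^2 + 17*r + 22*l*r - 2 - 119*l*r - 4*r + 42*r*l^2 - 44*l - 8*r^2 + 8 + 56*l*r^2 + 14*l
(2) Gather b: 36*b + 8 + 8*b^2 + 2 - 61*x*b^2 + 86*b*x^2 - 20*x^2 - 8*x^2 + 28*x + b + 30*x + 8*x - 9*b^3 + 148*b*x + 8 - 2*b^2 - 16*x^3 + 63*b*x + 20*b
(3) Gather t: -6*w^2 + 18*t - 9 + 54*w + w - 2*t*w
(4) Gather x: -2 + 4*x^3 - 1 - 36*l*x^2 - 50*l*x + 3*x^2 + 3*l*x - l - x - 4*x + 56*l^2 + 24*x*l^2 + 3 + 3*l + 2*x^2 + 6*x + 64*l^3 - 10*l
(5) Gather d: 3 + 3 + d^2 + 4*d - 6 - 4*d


(1) = -84*l^2 - 30*l + r^2*(56*l - 8) + r*(42*l^2 - 97*l + 13) + 6
(2) = -9*b^3 + b^2*(6 - 61*x) + b*(86*x^2 + 211*x + 57) - 16*x^3 - 28*x^2 + 66*x + 18
(3) = t*(18 - 2*w) - 6*w^2 + 55*w - 9
(4) = 64*l^3 + 56*l^2 - 8*l + 4*x^3 + x^2*(5 - 36*l) + x*(24*l^2 - 47*l + 1)
(5) = d^2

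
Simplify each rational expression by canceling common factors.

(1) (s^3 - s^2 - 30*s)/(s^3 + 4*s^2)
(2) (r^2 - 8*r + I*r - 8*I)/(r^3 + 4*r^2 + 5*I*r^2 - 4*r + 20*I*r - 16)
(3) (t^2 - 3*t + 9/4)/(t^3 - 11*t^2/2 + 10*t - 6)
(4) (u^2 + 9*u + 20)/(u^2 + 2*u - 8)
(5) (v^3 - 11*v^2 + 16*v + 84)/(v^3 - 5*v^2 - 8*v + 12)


(1) = (s^2 - s - 30)/(s^2 + 4*s)
(2) = (r - 8)/(r^2 + r*(4 + 4*I) + 16*I)
(3) = (2*t - 3)/(2*t^2 - 8*t + 8)
(4) = (u + 5)/(u - 2)
(5) = (v - 7)/(v - 1)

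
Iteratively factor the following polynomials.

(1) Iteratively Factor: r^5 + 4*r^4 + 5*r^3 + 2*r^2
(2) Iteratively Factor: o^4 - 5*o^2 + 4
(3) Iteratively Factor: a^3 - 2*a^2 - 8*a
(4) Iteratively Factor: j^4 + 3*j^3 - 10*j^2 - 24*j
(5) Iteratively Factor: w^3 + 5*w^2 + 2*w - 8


(1) = (r + 1)*(r^4 + 3*r^3 + 2*r^2) = r*(r + 1)*(r^3 + 3*r^2 + 2*r) = r*(r + 1)^2*(r^2 + 2*r) = r^2*(r + 1)^2*(r + 2)
(2) = (o + 1)*(o^3 - o^2 - 4*o + 4) = (o - 2)*(o + 1)*(o^2 + o - 2) = (o - 2)*(o + 1)*(o + 2)*(o - 1)
(3) = (a + 2)*(a^2 - 4*a) = a*(a + 2)*(a - 4)
(4) = (j)*(j^3 + 3*j^2 - 10*j - 24) = j*(j + 2)*(j^2 + j - 12) = j*(j + 2)*(j + 4)*(j - 3)
(5) = (w + 2)*(w^2 + 3*w - 4) = (w + 2)*(w + 4)*(w - 1)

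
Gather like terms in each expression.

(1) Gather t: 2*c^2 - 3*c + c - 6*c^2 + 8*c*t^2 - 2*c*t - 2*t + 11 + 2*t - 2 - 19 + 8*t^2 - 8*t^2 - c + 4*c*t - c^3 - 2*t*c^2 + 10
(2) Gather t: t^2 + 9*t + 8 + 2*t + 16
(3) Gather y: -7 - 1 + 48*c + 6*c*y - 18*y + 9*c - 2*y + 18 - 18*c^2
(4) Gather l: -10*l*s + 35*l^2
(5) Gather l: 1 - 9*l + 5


(1) = -c^3 - 4*c^2 + 8*c*t^2 - 3*c + t*(-2*c^2 + 2*c)
(2) = t^2 + 11*t + 24
(3) = -18*c^2 + 57*c + y*(6*c - 20) + 10
(4) = 35*l^2 - 10*l*s
(5) = 6 - 9*l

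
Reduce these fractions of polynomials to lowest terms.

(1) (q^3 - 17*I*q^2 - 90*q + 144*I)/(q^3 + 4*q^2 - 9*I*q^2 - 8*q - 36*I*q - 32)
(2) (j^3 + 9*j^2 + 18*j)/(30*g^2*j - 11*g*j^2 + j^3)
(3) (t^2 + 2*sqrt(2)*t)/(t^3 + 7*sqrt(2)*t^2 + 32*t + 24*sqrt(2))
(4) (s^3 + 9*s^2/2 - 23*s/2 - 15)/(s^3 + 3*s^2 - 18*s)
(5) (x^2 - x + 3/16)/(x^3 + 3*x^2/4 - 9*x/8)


(1) = (q^2 - 9*I*q - 18)/(q^2 + q*(4 - I) - 4*I)
(2) = (j^2 + 9*j + 18)/(30*g^2 - 11*g*j + j^2)
(3) = t/(t^2 + 5*sqrt(2)*t + 12)
(4) = (2*s^2 - 3*s - 5)/(2*s^2 - 6*s)
(5) = (4*x - 1)/(4*x^2 + 6*x)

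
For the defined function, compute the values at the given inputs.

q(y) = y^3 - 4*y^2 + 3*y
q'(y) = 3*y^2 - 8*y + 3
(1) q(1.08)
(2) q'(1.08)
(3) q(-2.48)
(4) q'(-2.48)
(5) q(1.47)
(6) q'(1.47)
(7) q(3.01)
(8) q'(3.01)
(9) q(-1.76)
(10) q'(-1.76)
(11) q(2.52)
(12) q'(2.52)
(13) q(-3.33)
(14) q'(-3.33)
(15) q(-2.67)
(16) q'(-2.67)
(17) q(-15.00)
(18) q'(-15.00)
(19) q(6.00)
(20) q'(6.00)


(1) = -0.17
(2) = -2.14
(3) = -47.29
(4) = 41.29
(5) = -1.06
(6) = -2.28
(7) = 0.06
(8) = 6.10
(9) = -23.12
(10) = 26.37
(11) = -1.84
(12) = 1.89
(13) = -91.27
(14) = 62.91
(15) = -55.56
(16) = 45.75
(17) = -4320.00
(18) = 798.00
(19) = 90.00
(20) = 63.00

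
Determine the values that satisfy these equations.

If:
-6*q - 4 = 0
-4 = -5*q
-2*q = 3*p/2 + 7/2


Then:
No Solution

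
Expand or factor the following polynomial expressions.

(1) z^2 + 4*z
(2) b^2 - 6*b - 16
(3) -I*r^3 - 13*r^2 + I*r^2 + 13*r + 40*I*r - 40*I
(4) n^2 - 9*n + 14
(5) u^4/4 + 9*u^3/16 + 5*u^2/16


(1) = z*(z + 4)
(2) = (b - 8)*(b + 2)
(3) = (r - 8*I)*(r - 5*I)*(-I*r + I)
(4) = (n - 7)*(n - 2)
(5) = u^2*(u/4 + 1/4)*(u + 5/4)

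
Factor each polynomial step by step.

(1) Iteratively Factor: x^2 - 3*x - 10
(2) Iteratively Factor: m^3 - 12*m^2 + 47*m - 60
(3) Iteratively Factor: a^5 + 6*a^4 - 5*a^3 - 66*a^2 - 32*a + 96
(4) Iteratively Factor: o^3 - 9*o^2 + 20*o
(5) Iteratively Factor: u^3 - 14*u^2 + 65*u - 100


(1) = (x - 5)*(x + 2)
(2) = (m - 5)*(m^2 - 7*m + 12) = (m - 5)*(m - 3)*(m - 4)
(3) = (a + 2)*(a^4 + 4*a^3 - 13*a^2 - 40*a + 48) = (a + 2)*(a + 4)*(a^3 - 13*a + 12) = (a - 3)*(a + 2)*(a + 4)*(a^2 + 3*a - 4) = (a - 3)*(a + 2)*(a + 4)^2*(a - 1)
(4) = (o - 4)*(o^2 - 5*o) = (o - 5)*(o - 4)*(o)
(5) = (u - 5)*(u^2 - 9*u + 20) = (u - 5)*(u - 4)*(u - 5)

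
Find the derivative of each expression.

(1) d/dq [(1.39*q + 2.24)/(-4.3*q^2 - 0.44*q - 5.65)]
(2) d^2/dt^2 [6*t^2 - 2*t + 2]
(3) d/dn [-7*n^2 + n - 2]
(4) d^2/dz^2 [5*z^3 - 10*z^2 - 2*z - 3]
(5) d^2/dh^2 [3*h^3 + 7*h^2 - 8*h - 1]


(1) = (5.977*q^2 + 19.264*q - 6.8679)/(18.49*q^4 + 3.784*q^3 + 48.7836*q^2 + 4.972*q + 31.9225)
(2) = 12
(3) = 1 - 14*n
(4) = 30*z - 20
(5) = 18*h + 14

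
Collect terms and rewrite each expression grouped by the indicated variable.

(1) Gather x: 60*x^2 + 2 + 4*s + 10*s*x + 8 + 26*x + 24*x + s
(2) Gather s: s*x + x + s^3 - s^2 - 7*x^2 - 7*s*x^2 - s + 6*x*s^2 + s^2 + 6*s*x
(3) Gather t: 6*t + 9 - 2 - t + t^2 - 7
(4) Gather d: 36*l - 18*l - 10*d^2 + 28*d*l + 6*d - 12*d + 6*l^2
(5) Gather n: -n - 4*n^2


(1) = 5*s + 60*x^2 + x*(10*s + 50) + 10
(2) = s^3 + 6*s^2*x + s*(-7*x^2 + 7*x - 1) - 7*x^2 + x
(3) = t^2 + 5*t
(4) = -10*d^2 + d*(28*l - 6) + 6*l^2 + 18*l
(5) = -4*n^2 - n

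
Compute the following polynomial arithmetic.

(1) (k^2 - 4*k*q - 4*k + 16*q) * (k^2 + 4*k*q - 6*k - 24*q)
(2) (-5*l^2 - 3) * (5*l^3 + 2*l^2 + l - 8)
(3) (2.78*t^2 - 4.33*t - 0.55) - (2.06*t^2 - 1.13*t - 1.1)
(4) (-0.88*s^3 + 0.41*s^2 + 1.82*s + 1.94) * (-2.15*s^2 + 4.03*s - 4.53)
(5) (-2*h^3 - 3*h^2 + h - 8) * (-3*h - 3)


(1) = k^4 - 10*k^3 - 16*k^2*q^2 + 24*k^2 + 160*k*q^2 - 384*q^2
(2) = -25*l^5 - 10*l^4 - 20*l^3 + 34*l^2 - 3*l + 24
(3) = 0.72*t^2 - 3.2*t + 0.55
(4) = 1.892*s^5 - 4.4279*s^4 + 1.7257*s^3 + 1.3063*s^2 - 0.4264*s - 8.7882
(5) = 6*h^4 + 15*h^3 + 6*h^2 + 21*h + 24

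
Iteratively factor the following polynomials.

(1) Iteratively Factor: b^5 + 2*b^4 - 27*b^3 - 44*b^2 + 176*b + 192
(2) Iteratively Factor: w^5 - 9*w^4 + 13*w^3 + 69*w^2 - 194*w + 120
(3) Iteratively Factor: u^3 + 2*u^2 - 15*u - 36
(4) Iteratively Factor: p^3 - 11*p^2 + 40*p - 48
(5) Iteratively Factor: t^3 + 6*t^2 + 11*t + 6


(1) = (b - 3)*(b^4 + 5*b^3 - 12*b^2 - 80*b - 64) = (b - 3)*(b + 1)*(b^3 + 4*b^2 - 16*b - 64) = (b - 3)*(b + 1)*(b + 4)*(b^2 - 16) = (b - 4)*(b - 3)*(b + 1)*(b + 4)*(b + 4)
(2) = (w - 1)*(w^4 - 8*w^3 + 5*w^2 + 74*w - 120) = (w - 4)*(w - 1)*(w^3 - 4*w^2 - 11*w + 30) = (w - 4)*(w - 2)*(w - 1)*(w^2 - 2*w - 15) = (w - 5)*(w - 4)*(w - 2)*(w - 1)*(w + 3)
(3) = (u + 3)*(u^2 - u - 12) = (u - 4)*(u + 3)*(u + 3)
(4) = (p - 4)*(p^2 - 7*p + 12) = (p - 4)*(p - 3)*(p - 4)
(5) = (t + 3)*(t^2 + 3*t + 2) = (t + 1)*(t + 3)*(t + 2)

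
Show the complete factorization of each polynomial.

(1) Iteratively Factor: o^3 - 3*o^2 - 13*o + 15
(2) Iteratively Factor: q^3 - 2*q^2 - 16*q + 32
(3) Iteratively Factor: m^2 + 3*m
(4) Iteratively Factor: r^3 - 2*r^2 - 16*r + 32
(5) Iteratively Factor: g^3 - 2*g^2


(1) = (o - 1)*(o^2 - 2*o - 15) = (o - 5)*(o - 1)*(o + 3)
(2) = (q - 2)*(q^2 - 16) = (q - 4)*(q - 2)*(q + 4)
(3) = (m)*(m + 3)
(4) = (r - 2)*(r^2 - 16) = (r - 2)*(r + 4)*(r - 4)
(5) = (g)*(g^2 - 2*g) = g*(g - 2)*(g)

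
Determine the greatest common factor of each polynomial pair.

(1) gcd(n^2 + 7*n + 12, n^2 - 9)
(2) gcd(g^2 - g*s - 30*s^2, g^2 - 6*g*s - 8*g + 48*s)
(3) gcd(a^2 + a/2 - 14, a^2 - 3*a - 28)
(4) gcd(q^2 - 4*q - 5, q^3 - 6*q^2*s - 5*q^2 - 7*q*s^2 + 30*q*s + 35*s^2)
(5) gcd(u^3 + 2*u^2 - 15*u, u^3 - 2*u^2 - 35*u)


(1) = n + 3
(2) = -g + 6*s
(3) = a + 4
(4) = gcd((q - 5)*(q + 1), (q - 5)*(q - 7*s)*(q + s)) = q - 5
(5) = u^2 + 5*u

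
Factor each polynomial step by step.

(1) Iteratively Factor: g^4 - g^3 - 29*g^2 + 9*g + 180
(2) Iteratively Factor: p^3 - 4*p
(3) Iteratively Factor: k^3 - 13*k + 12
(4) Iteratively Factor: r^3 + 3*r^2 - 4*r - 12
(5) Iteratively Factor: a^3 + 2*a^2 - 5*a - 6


(1) = (g + 3)*(g^3 - 4*g^2 - 17*g + 60) = (g + 3)*(g + 4)*(g^2 - 8*g + 15) = (g - 5)*(g + 3)*(g + 4)*(g - 3)
(2) = (p - 2)*(p^2 + 2*p) = (p - 2)*(p + 2)*(p)
(3) = (k - 3)*(k^2 + 3*k - 4) = (k - 3)*(k + 4)*(k - 1)
(4) = (r - 2)*(r^2 + 5*r + 6) = (r - 2)*(r + 3)*(r + 2)
(5) = (a + 3)*(a^2 - a - 2) = (a - 2)*(a + 3)*(a + 1)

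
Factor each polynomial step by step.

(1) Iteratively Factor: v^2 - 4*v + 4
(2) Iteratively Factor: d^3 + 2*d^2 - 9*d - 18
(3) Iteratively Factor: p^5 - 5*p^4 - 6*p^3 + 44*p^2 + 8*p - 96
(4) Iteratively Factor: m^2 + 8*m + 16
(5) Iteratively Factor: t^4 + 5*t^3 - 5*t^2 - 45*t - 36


(1) = (v - 2)*(v - 2)
(2) = (d + 3)*(d^2 - d - 6) = (d - 3)*(d + 3)*(d + 2)
(3) = (p - 4)*(p^4 - p^3 - 10*p^2 + 4*p + 24) = (p - 4)*(p - 2)*(p^3 + p^2 - 8*p - 12) = (p - 4)*(p - 2)*(p + 2)*(p^2 - p - 6) = (p - 4)*(p - 3)*(p - 2)*(p + 2)*(p + 2)
(4) = (m + 4)*(m + 4)
(5) = (t - 3)*(t^3 + 8*t^2 + 19*t + 12) = (t - 3)*(t + 3)*(t^2 + 5*t + 4) = (t - 3)*(t + 1)*(t + 3)*(t + 4)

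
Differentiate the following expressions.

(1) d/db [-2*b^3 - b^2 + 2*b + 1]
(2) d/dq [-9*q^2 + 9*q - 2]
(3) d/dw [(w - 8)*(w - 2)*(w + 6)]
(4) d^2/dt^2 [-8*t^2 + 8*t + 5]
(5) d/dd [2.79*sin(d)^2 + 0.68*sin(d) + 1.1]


(1) = -6*b^2 - 2*b + 2
(2) = 9 - 18*q
(3) = 3*w^2 - 8*w - 44
(4) = -16
(5) = (5.58*sin(d) + 0.68)*cos(d)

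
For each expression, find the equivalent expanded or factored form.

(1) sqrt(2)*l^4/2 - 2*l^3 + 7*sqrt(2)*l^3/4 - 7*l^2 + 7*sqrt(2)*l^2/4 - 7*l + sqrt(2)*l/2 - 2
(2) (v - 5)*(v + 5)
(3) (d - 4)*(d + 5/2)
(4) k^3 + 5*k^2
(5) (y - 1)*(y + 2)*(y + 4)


(1) = (l + 1/2)*(l + 2)*(l - 2*sqrt(2))*(sqrt(2)*l/2 + sqrt(2)/2)
(2) = v^2 - 25
(3) = d^2 - 3*d/2 - 10
(4) = k^2*(k + 5)
(5) = y^3 + 5*y^2 + 2*y - 8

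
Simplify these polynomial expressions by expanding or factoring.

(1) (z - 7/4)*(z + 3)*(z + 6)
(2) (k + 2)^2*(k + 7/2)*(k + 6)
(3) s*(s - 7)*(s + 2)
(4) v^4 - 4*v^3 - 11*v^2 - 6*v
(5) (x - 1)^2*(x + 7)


(1) = z^3 + 29*z^2/4 + 9*z/4 - 63/2
(2) = k^4 + 27*k^3/2 + 63*k^2 + 122*k + 84
(3) = s^3 - 5*s^2 - 14*s
(4) = v*(v - 6)*(v + 1)^2
(5) = x^3 + 5*x^2 - 13*x + 7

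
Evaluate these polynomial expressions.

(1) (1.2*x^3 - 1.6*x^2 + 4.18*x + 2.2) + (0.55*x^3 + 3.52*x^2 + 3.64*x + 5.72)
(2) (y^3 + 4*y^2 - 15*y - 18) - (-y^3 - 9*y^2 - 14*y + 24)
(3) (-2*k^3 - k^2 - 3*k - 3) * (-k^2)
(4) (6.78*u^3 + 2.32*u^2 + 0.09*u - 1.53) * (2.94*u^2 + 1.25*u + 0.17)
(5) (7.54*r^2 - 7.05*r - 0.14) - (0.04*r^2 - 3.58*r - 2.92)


(1) = 1.75*x^3 + 1.92*x^2 + 7.82*x + 7.92
(2) = 2*y^3 + 13*y^2 - y - 42
(3) = 2*k^5 + k^4 + 3*k^3 + 3*k^2
(4) = 19.9332*u^5 + 15.2958*u^4 + 4.3172*u^3 - 3.9913*u^2 - 1.8972*u - 0.2601
(5) = 7.5*r^2 - 3.47*r + 2.78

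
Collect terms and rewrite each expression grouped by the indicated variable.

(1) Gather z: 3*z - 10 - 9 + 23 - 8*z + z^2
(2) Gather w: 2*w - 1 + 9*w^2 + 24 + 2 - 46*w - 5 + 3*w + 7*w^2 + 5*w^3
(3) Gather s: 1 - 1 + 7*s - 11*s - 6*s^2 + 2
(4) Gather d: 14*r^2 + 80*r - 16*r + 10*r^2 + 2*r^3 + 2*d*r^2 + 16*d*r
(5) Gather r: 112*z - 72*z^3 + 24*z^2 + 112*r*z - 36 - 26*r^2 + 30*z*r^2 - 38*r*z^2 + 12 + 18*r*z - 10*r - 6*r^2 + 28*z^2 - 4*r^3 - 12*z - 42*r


(1) = z^2 - 5*z + 4
(2) = 5*w^3 + 16*w^2 - 41*w + 20
(3) = -6*s^2 - 4*s + 2
(4) = d*(2*r^2 + 16*r) + 2*r^3 + 24*r^2 + 64*r
(5) = -4*r^3 + r^2*(30*z - 32) + r*(-38*z^2 + 130*z - 52) - 72*z^3 + 52*z^2 + 100*z - 24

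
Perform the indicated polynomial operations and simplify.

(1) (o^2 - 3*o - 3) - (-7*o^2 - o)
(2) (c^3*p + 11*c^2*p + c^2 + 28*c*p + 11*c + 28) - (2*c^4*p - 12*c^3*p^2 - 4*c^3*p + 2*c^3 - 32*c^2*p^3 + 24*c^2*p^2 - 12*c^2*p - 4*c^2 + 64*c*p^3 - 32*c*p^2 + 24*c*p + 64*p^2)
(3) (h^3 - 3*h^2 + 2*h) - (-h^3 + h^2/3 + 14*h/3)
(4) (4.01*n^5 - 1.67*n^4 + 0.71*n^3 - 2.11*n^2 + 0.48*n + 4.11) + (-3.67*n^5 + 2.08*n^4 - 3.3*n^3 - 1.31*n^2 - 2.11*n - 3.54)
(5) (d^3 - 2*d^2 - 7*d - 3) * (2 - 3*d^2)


(1) = 8*o^2 - 2*o - 3
(2) = -2*c^4*p + 12*c^3*p^2 + 5*c^3*p - 2*c^3 + 32*c^2*p^3 - 24*c^2*p^2 + 23*c^2*p + 5*c^2 - 64*c*p^3 + 32*c*p^2 + 4*c*p + 11*c - 64*p^2 + 28
(3) = 2*h^3 - 10*h^2/3 - 8*h/3
(4) = 0.34*n^5 + 0.41*n^4 - 2.59*n^3 - 3.42*n^2 - 1.63*n + 0.57
(5) = -3*d^5 + 6*d^4 + 23*d^3 + 5*d^2 - 14*d - 6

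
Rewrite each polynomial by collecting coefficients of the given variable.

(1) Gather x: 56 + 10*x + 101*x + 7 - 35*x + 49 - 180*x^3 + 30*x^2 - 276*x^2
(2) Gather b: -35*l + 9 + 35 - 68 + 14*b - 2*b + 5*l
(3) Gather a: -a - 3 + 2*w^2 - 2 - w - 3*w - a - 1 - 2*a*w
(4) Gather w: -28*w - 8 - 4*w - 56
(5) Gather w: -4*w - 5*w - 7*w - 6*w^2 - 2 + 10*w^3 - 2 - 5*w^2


(1) = -180*x^3 - 246*x^2 + 76*x + 112
(2) = 12*b - 30*l - 24
(3) = a*(-2*w - 2) + 2*w^2 - 4*w - 6
(4) = -32*w - 64
(5) = 10*w^3 - 11*w^2 - 16*w - 4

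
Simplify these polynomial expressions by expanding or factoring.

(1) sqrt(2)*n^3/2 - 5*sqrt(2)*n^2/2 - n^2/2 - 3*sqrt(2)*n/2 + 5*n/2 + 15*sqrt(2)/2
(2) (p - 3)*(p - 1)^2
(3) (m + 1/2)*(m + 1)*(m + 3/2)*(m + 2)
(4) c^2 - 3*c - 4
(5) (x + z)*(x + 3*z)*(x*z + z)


(1) = (n - 5)*(n - 3*sqrt(2)/2)*(sqrt(2)*n/2 + 1)
(2) = p^3 - 5*p^2 + 7*p - 3
(3) = m^4 + 5*m^3 + 35*m^2/4 + 25*m/4 + 3/2
(4) = (c - 4)*(c + 1)
(5) = x^3*z + 4*x^2*z^2 + x^2*z + 3*x*z^3 + 4*x*z^2 + 3*z^3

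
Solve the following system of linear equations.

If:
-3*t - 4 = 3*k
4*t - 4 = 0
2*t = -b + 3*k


Then:
b = -9
k = -7/3
t = 1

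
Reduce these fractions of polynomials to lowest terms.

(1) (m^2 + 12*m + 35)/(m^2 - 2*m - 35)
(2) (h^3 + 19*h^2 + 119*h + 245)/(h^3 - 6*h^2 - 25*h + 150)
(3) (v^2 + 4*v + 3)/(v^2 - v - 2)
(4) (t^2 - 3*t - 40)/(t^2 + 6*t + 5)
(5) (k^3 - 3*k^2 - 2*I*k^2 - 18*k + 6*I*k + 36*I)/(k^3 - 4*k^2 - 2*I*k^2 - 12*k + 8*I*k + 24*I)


(1) = (m + 7)/(m - 7)
(2) = (h^2 + 14*h + 49)/(h^2 - 11*h + 30)
(3) = (v + 3)/(v - 2)
(4) = (t - 8)/(t + 1)
(5) = (k + 3)/(k + 2)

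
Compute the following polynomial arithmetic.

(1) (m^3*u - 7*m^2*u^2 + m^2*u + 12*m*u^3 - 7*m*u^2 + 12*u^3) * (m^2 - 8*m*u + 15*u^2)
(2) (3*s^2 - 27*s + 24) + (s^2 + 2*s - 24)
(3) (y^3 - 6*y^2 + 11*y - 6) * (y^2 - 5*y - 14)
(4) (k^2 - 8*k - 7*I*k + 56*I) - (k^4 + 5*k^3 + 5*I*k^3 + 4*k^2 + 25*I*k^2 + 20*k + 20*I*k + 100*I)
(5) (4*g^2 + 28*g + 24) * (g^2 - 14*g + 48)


(1) = m^5*u - 15*m^4*u^2 + m^4*u + 83*m^3*u^3 - 15*m^3*u^2 - 201*m^2*u^4 + 83*m^2*u^3 + 180*m*u^5 - 201*m*u^4 + 180*u^5
(2) = 4*s^2 - 25*s
(3) = y^5 - 11*y^4 + 27*y^3 + 23*y^2 - 124*y + 84
(4) = -k^4 - 5*k^3 - 5*I*k^3 - 3*k^2 - 25*I*k^2 - 28*k - 27*I*k - 44*I
(5) = 4*g^4 - 28*g^3 - 176*g^2 + 1008*g + 1152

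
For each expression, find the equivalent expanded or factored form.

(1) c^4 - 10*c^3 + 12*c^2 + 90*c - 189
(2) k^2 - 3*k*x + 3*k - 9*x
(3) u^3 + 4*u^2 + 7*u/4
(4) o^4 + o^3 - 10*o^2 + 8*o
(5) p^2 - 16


(1) = (c - 7)*(c - 3)^2*(c + 3)
(2) = (k + 3)*(k - 3*x)
(3) = u*(u + 1/2)*(u + 7/2)
(4) = o*(o - 2)*(o - 1)*(o + 4)
(5) = (p - 4)*(p + 4)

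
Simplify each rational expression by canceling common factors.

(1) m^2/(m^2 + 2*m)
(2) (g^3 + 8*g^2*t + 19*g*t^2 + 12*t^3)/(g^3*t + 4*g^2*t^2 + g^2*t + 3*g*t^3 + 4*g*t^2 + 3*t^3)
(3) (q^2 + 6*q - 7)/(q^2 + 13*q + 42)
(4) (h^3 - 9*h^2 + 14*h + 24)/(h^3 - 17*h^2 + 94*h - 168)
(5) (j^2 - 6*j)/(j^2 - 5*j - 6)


(1) = m/(m + 2)
(2) = (g + 4*t)/(g*t + t)
(3) = (q - 1)/(q + 6)
(4) = (h + 1)/(h - 7)
(5) = j/(j + 1)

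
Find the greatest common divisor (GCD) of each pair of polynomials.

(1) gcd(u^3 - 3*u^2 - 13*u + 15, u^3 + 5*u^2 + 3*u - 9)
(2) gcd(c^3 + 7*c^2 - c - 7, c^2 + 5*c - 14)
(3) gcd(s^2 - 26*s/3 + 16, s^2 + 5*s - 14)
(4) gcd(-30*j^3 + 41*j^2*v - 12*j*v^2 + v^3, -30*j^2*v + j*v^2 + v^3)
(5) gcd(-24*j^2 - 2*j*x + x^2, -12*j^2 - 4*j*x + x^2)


(1) = gcd((u - 5)*(u - 1)*(u + 3), (u - 1)*(u + 3)^2) = u^2 + 2*u - 3
(2) = c + 7
(3) = 1
(4) = -5*j + v
(5) = -6*j + x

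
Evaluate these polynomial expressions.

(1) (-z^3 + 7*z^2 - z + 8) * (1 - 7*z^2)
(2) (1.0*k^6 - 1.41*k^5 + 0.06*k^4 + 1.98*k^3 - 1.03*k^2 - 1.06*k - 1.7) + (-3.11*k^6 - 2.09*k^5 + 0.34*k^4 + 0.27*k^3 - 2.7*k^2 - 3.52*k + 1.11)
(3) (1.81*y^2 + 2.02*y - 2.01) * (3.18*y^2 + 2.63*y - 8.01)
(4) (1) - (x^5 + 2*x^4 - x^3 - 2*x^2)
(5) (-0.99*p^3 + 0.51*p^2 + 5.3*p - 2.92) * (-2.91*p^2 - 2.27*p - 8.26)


(1) = 7*z^5 - 49*z^4 + 6*z^3 - 49*z^2 - z + 8
(2) = -2.11*k^6 - 3.5*k^5 + 0.4*k^4 + 2.25*k^3 - 3.73*k^2 - 4.58*k - 0.59
(3) = 5.7558*y^4 + 11.1839*y^3 - 15.5773*y^2 - 21.4665*y + 16.1001
(4) = -x^5 - 2*x^4 + x^3 + 2*x^2 + 1
(5) = 2.8809*p^5 + 0.7632*p^4 - 8.4033*p^3 - 7.7464*p^2 - 37.1496*p + 24.1192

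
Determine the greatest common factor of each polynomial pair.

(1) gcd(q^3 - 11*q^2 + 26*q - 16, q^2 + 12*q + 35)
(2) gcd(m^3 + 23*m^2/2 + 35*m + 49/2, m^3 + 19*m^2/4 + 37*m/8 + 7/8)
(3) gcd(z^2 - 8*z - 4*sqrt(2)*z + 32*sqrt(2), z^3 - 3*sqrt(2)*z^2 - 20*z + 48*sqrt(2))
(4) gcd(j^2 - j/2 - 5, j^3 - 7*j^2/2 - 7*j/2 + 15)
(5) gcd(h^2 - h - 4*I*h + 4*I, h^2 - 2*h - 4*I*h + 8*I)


(1) = 1
(2) = m^2 + 9*m/2 + 7/2
(3) = z - 4*sqrt(2)
(4) = j^2 - j/2 - 5
(5) = gcd((h - 1)*(h - 4*I), (h - 2)*(h - 4*I)) = h - 4*I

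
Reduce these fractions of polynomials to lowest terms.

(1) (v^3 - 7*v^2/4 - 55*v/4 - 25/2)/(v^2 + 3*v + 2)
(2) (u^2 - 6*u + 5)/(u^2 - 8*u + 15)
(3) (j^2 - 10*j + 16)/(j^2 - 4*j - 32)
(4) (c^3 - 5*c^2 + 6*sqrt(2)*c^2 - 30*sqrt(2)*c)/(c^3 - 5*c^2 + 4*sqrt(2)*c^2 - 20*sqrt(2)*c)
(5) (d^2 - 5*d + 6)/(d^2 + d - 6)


(1) = (4*v^2 - 15*v - 25)/(4*v + 4)
(2) = (u - 1)/(u - 3)
(3) = (j - 2)/(j + 4)
(4) = (c + 6*sqrt(2))/(c + 4*sqrt(2))
(5) = (d - 3)/(d + 3)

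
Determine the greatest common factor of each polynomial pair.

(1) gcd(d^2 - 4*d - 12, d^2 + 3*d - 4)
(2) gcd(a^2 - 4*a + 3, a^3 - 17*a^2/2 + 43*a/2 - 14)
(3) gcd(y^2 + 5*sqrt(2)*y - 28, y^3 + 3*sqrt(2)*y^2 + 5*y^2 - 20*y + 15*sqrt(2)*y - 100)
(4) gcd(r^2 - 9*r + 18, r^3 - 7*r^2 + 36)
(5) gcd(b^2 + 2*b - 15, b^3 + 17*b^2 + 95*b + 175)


(1) = gcd((d - 6)*(d + 2), (d - 1)*(d + 4)) = 1
(2) = gcd((a - 3)*(a - 1), (a - 4)*(a - 7/2)*(a - 1)) = a - 1
(3) = y - 2*sqrt(2)
(4) = r^2 - 9*r + 18
(5) = b + 5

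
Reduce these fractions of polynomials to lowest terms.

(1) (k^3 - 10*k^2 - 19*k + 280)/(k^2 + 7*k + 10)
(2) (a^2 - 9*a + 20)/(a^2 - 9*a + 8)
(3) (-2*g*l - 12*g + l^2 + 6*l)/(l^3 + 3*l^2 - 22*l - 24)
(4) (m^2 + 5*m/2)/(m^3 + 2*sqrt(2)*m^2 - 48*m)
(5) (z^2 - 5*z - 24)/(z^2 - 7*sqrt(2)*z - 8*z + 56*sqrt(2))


(1) = (k^2 - 15*k + 56)/(k + 2)
(2) = (a^2 - 9*a + 20)/(a^2 - 9*a + 8)
(3) = (-2*g + l)/(l^2 - 3*l - 4)
(4) = (2*m + 5)/(2*m^2 + 4*sqrt(2)*m - 96)
(5) = (z + 3)/(z - 7*sqrt(2))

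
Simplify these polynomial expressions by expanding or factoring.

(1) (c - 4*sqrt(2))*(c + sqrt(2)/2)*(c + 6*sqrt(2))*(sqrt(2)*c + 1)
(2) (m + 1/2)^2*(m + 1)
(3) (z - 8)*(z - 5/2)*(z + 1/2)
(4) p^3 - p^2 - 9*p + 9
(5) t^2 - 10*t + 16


(1) = sqrt(2)*c^4 + 6*c^3 - 87*sqrt(2)*c^2/2 - 94*c - 24*sqrt(2)
(2) = m^3 + 2*m^2 + 5*m/4 + 1/4
(3) = z^3 - 10*z^2 + 59*z/4 + 10
(4) = (p - 3)*(p - 1)*(p + 3)
(5) = (t - 8)*(t - 2)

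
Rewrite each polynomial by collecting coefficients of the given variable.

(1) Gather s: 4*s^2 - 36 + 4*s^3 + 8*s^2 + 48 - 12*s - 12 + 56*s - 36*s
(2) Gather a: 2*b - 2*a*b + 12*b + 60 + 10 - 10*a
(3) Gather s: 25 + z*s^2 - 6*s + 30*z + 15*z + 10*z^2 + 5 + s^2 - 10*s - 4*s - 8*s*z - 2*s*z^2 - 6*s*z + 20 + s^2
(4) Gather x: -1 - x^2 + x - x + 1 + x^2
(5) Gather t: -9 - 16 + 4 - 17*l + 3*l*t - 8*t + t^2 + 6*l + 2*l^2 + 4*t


(1) = 4*s^3 + 12*s^2 + 8*s
(2) = a*(-2*b - 10) + 14*b + 70
(3) = s^2*(z + 2) + s*(-2*z^2 - 14*z - 20) + 10*z^2 + 45*z + 50
(4) = 0
(5) = 2*l^2 - 11*l + t^2 + t*(3*l - 4) - 21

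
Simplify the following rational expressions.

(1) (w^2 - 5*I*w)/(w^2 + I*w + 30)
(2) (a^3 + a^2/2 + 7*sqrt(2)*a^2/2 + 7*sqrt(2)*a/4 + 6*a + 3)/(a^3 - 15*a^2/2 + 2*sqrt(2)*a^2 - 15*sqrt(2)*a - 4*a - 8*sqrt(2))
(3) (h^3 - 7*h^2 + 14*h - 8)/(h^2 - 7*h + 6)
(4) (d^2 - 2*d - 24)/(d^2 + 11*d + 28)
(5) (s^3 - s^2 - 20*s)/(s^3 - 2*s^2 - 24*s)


(1) = w/(w + 6*I)
(2) = (8*a + 12*sqrt(2))/(8*a - 64)
(3) = (h^2 - 6*h + 8)/(h - 6)
(4) = (d - 6)/(d + 7)
(5) = (s - 5)/(s - 6)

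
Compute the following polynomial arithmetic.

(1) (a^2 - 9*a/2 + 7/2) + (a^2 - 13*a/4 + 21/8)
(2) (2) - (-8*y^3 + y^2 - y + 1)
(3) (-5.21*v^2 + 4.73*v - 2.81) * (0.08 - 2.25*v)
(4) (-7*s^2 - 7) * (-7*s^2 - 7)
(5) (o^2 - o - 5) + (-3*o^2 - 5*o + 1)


(1) = 2*a^2 - 31*a/4 + 49/8
(2) = 8*y^3 - y^2 + y + 1
(3) = 11.7225*v^3 - 11.0593*v^2 + 6.7009*v - 0.2248
(4) = 49*s^4 + 98*s^2 + 49
(5) = -2*o^2 - 6*o - 4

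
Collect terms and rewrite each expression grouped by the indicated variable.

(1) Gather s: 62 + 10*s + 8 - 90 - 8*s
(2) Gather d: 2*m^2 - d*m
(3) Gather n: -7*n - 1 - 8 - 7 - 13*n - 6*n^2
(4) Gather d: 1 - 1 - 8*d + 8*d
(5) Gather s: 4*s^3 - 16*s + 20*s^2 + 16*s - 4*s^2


(1) = 2*s - 20
(2) = -d*m + 2*m^2
(3) = -6*n^2 - 20*n - 16
(4) = 0
(5) = 4*s^3 + 16*s^2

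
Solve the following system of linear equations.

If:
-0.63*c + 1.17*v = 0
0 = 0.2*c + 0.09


Then:
c = -0.45
v = -0.24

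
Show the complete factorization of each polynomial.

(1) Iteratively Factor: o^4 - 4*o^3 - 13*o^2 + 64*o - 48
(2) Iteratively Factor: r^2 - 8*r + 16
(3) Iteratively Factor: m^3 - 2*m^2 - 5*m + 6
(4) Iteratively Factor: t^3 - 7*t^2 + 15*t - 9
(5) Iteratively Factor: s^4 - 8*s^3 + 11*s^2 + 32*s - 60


(1) = (o - 4)*(o^3 - 13*o + 12) = (o - 4)*(o - 1)*(o^2 + o - 12) = (o - 4)*(o - 3)*(o - 1)*(o + 4)
(2) = (r - 4)*(r - 4)
(3) = (m - 1)*(m^2 - m - 6) = (m - 1)*(m + 2)*(m - 3)
(4) = (t - 3)*(t^2 - 4*t + 3) = (t - 3)*(t - 1)*(t - 3)
(5) = (s - 5)*(s^3 - 3*s^2 - 4*s + 12) = (s - 5)*(s - 3)*(s^2 - 4) = (s - 5)*(s - 3)*(s - 2)*(s + 2)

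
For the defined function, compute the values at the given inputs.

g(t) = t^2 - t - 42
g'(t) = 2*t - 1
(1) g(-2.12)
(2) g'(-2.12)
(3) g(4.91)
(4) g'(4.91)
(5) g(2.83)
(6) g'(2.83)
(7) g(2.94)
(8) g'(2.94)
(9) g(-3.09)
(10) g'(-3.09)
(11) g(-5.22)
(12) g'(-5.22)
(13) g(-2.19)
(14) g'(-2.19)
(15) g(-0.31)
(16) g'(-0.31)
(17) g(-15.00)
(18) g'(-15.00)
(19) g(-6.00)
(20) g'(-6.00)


(1) = -35.39
(2) = -5.24
(3) = -22.80
(4) = 8.82
(5) = -36.82
(6) = 4.66
(7) = -36.30
(8) = 4.88
(9) = -29.36
(10) = -7.18
(11) = -9.53
(12) = -11.44
(13) = -35.01
(14) = -5.38
(15) = -41.59
(16) = -1.62
(17) = 198.00
(18) = -31.00
(19) = 0.00
(20) = -13.00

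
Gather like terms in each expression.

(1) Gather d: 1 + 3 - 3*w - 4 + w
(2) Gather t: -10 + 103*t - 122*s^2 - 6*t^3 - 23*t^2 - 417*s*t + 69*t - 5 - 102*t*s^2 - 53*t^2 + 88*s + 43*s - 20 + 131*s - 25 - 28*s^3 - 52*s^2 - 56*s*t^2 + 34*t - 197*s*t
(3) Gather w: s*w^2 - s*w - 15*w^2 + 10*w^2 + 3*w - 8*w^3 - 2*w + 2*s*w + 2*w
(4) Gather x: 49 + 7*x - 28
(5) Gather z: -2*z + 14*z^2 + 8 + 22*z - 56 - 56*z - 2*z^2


(1) = -2*w
(2) = -28*s^3 - 174*s^2 + 262*s - 6*t^3 + t^2*(-56*s - 76) + t*(-102*s^2 - 614*s + 206) - 60
(3) = -8*w^3 + w^2*(s - 5) + w*(s + 3)
(4) = 7*x + 21
(5) = 12*z^2 - 36*z - 48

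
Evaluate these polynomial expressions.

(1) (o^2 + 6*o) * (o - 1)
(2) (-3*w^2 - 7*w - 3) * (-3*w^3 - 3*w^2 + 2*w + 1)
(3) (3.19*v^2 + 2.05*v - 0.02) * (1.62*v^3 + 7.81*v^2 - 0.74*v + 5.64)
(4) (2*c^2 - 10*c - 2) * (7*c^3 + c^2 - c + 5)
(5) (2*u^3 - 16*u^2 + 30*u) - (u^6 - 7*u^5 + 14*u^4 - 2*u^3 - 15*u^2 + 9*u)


(1) = o^3 + 5*o^2 - 6*o
(2) = 9*w^5 + 30*w^4 + 24*w^3 - 8*w^2 - 13*w - 3
(3) = 5.1678*v^5 + 28.2349*v^4 + 13.6175*v^3 + 16.3184*v^2 + 11.5768*v - 0.1128
(4) = 14*c^5 - 68*c^4 - 26*c^3 + 18*c^2 - 48*c - 10
(5) = -u^6 + 7*u^5 - 14*u^4 + 4*u^3 - u^2 + 21*u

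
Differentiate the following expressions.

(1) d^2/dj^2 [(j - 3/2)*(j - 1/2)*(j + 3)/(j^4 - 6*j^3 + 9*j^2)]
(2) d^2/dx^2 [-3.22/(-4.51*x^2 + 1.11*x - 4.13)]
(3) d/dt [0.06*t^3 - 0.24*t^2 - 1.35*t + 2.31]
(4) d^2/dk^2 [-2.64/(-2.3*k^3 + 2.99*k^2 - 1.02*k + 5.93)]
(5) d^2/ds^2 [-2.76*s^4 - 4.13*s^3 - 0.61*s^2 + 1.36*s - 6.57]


(1) = (4*j^5 + 36*j^4 - 126*j^3 + 342*j^2 - 459*j + 243)/(2*j^4*(j^4 - 12*j^3 + 54*j^2 - 108*j + 81))
(2) = (-130.990244*x^2 + 32.239284*x + 3.22*(9.02*x - 1.11)*(18.04*x - 2.22) - 119.953372)/(4.51*x^2 - 1.11*x + 4.13)^3
(3) = 0.18*t^2 - 0.48*t - 1.35
(4) = ((15.7872 - 36.432*k)*(2.3*k^3 - 2.99*k^2 + 1.02*k - 5.93) + 2.64*(6.9*k^2 - 5.98*k + 1.02)*(13.8*k^2 - 11.96*k + 2.04))/(2.3*k^3 - 2.99*k^2 + 1.02*k - 5.93)^3
(5) = -33.12*s^2 - 24.78*s - 1.22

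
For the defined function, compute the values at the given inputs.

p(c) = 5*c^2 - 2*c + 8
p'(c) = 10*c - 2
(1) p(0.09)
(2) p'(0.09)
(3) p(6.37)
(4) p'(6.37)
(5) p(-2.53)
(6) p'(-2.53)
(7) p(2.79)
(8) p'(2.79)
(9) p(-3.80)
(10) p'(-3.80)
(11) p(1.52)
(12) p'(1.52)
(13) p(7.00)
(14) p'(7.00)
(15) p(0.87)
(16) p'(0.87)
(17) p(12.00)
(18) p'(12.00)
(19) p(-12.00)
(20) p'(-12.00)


(1) = 7.86
(2) = -1.10
(3) = 198.14
(4) = 61.70
(5) = 45.06
(6) = -27.30
(7) = 41.34
(8) = 25.90
(9) = 87.80
(10) = -40.00
(11) = 16.51
(12) = 13.20
(13) = 239.00
(14) = 68.00
(15) = 10.04
(16) = 6.70
(17) = 704.00
(18) = 118.00
(19) = 752.00
(20) = -122.00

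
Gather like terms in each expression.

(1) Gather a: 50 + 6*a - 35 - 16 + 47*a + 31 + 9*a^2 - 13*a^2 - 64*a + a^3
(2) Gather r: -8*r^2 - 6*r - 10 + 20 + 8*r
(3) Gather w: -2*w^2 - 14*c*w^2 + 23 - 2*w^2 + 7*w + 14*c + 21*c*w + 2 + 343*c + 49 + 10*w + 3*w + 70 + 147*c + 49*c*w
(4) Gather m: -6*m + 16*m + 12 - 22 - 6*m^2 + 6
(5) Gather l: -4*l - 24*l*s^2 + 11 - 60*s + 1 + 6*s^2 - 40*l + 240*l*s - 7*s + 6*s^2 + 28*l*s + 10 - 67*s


(1) = a^3 - 4*a^2 - 11*a + 30
(2) = -8*r^2 + 2*r + 10
(3) = 504*c + w^2*(-14*c - 4) + w*(70*c + 20) + 144
(4) = -6*m^2 + 10*m - 4
(5) = l*(-24*s^2 + 268*s - 44) + 12*s^2 - 134*s + 22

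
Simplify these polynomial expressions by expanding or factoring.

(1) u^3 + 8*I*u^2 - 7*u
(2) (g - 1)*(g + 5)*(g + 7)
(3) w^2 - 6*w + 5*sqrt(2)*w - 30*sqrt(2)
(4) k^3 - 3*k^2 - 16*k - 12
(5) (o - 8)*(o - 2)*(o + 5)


(1) = u*(u + I)*(u + 7*I)
(2) = g^3 + 11*g^2 + 23*g - 35
(3) = (w - 6)*(w + 5*sqrt(2))
(4) = (k - 6)*(k + 1)*(k + 2)
(5) = o^3 - 5*o^2 - 34*o + 80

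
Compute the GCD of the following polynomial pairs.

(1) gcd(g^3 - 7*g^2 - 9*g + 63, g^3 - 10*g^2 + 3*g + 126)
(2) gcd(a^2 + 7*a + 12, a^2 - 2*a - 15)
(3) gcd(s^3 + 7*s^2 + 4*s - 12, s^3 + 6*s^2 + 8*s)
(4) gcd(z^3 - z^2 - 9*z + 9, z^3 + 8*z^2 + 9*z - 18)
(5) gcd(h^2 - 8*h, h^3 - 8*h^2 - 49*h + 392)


(1) = gcd((g - 7)*(g - 3)*(g + 3), (g - 7)*(g - 6)*(g + 3)) = g^2 - 4*g - 21
(2) = a + 3
(3) = s + 2
(4) = z^2 + 2*z - 3
(5) = h - 8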